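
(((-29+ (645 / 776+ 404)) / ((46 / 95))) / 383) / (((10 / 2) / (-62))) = -171778905 / 6835784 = -25.13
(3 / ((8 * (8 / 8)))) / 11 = 3 / 88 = 0.03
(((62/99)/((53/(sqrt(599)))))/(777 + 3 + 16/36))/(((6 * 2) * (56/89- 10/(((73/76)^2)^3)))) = -417531130331351 * sqrt(599)/4005595534159855418112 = -0.00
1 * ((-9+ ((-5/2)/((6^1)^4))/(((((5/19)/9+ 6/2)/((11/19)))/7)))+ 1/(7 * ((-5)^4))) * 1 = -839379313/93240000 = -9.00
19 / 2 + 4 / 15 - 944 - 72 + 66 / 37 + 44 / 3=-1098659 / 1110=-989.78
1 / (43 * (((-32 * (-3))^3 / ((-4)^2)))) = 1 / 2377728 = 0.00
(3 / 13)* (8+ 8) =48 / 13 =3.69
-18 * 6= -108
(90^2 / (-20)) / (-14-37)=135 / 17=7.94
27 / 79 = 0.34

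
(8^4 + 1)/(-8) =-4097/8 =-512.12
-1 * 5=-5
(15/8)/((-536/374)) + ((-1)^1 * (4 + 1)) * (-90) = 961995/2144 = 448.69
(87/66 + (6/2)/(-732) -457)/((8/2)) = -1223061/10736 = -113.92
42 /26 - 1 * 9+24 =216 /13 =16.62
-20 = -20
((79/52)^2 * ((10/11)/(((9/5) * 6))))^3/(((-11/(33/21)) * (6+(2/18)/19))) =-0.00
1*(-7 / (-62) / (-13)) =-7 / 806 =-0.01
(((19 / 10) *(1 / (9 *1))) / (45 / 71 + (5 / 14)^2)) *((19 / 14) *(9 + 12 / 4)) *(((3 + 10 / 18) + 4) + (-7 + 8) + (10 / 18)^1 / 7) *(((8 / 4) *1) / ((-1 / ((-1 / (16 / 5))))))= 6971632 / 286065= 24.37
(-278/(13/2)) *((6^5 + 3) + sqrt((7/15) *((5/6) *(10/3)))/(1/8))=-4325124/13-4448 *sqrt(105)/117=-333091.41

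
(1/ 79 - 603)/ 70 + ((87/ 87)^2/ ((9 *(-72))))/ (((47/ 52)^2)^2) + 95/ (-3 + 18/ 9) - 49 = -166791087427738/ 1092877755165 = -152.62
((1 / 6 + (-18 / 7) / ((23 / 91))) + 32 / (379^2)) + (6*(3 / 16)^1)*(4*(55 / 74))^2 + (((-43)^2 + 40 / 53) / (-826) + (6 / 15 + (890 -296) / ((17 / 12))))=21074096071342631927 / 50490050077646130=417.39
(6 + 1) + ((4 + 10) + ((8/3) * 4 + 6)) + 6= 131/3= 43.67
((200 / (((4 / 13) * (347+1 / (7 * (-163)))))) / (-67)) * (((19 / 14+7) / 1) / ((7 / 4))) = -12396150 / 92844647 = -0.13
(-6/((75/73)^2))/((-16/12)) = 5329/1250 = 4.26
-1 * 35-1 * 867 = -902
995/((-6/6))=-995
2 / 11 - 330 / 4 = -1811 / 22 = -82.32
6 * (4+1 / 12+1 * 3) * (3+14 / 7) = 425 / 2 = 212.50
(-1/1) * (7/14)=-1/2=-0.50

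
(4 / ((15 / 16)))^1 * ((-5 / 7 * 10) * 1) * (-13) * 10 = 83200 / 21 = 3961.90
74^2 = 5476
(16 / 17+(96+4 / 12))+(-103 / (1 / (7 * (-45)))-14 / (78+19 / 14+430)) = 1314999660 / 40409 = 32542.25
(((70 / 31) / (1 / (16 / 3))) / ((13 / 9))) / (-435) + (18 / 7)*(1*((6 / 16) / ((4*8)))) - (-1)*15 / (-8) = -19519315 / 10471552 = -1.86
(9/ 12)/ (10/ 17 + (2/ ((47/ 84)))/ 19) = 45543/ 47144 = 0.97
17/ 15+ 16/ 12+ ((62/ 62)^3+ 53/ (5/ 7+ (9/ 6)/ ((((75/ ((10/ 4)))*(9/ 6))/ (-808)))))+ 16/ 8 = 142271/ 41295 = 3.45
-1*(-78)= 78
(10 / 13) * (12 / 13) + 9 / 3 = 627 / 169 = 3.71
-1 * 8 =-8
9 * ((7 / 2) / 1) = 31.50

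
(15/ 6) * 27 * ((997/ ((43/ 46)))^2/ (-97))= -141974305470/ 179353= -791591.47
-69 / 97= -0.71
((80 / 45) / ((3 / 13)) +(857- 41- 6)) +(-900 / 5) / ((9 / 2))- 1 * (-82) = 23212 / 27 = 859.70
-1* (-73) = 73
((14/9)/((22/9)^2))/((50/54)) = 1701/6050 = 0.28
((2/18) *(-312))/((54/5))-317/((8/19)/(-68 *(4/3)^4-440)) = 13312751/27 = 493064.85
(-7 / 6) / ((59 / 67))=-469 / 354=-1.32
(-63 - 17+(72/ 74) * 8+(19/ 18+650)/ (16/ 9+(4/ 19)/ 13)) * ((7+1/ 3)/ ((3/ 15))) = 10658.88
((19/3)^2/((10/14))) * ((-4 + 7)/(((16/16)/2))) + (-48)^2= 39614/15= 2640.93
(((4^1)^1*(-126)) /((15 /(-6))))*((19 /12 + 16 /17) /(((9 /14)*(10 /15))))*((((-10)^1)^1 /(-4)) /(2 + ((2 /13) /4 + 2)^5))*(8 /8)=79.81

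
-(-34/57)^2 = -1156/3249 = -0.36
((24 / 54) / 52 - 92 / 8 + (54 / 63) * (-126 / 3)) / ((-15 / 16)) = 88904 / 1755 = 50.66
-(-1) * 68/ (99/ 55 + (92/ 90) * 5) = 3060/ 311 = 9.84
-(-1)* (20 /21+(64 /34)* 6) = 4372 /357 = 12.25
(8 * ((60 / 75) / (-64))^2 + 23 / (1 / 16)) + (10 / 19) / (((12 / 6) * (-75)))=16780697 / 45600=368.00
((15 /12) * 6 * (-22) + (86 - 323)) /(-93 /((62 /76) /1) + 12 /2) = 67 /18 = 3.72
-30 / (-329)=30 / 329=0.09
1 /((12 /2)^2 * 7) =1 /252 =0.00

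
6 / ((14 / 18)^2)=486 / 49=9.92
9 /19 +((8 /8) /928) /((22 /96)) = 5799 /12122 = 0.48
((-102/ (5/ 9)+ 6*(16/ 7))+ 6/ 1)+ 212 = 1684/ 35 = 48.11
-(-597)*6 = 3582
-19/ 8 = -2.38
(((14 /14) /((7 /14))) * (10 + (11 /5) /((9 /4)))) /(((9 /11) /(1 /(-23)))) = -1.17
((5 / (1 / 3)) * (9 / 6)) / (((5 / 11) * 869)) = 9 / 158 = 0.06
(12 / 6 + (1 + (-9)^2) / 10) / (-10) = -51 / 50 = -1.02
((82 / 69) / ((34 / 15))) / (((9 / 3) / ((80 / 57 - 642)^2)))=273320800180 / 3811077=71717.47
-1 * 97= -97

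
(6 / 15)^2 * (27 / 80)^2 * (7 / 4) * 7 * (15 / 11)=107163 / 352000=0.30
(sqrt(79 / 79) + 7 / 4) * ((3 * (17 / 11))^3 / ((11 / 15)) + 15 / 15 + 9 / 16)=32202265 / 85184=378.03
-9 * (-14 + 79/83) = 9747/83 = 117.43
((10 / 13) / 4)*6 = 15 / 13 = 1.15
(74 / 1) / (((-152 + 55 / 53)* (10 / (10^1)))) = -3922 / 8001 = -0.49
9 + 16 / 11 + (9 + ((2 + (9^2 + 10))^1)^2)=95353 / 11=8668.45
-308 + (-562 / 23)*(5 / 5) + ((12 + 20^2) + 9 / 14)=25827 / 322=80.21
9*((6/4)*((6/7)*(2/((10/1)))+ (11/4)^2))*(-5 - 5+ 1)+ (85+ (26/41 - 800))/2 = -59551593/45920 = -1296.86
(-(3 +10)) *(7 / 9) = -91 / 9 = -10.11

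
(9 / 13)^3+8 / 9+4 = 103229 / 19773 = 5.22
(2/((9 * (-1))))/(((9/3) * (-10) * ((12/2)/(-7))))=-7/810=-0.01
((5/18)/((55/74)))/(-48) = -37/4752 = -0.01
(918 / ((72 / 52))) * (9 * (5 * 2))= 59670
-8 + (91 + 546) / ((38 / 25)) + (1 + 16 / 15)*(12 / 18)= 705301 / 1710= 412.46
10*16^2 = 2560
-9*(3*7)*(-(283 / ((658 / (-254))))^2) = 34877397987 / 15463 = 2255538.90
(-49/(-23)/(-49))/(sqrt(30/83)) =-sqrt(2490)/690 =-0.07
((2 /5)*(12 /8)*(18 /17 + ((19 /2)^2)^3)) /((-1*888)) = -799781129 /1610240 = -496.68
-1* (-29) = 29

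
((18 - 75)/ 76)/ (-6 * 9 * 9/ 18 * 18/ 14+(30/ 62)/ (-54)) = 5859/ 271258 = 0.02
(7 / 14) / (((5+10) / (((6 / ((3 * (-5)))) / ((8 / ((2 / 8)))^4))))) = -1 / 78643200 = -0.00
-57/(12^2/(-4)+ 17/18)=1026/631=1.63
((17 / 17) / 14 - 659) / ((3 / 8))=-12300 / 7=-1757.14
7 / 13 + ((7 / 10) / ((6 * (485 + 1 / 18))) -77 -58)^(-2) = 972604464595987 / 1806081392378133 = 0.54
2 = 2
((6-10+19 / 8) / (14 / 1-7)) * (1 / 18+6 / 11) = -221 / 1584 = -0.14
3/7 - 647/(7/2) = -1291/7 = -184.43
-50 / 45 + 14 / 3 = 3.56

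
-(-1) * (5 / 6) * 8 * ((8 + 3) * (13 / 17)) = 2860 / 51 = 56.08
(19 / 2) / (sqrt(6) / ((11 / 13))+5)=1.20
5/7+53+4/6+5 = 1247/21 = 59.38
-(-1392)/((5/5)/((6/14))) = 4176/7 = 596.57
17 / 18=0.94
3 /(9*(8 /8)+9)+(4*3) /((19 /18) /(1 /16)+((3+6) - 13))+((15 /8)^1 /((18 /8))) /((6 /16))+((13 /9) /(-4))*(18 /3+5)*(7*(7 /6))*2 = -192805 /3132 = -61.56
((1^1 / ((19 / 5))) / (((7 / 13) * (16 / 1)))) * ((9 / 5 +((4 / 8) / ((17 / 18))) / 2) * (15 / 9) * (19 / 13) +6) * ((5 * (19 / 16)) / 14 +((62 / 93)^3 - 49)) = -2372459375 / 145861632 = -16.27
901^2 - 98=811703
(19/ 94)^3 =0.01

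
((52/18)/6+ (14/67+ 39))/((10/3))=7180/603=11.91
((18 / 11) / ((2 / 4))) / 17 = 36 / 187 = 0.19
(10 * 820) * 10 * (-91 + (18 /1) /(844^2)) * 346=-114946600973500 /44521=-2581851283.07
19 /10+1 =29 /10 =2.90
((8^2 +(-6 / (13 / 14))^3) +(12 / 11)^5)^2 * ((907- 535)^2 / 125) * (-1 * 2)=-1445299373474554742310961152 / 15649374312616026125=-92355090.02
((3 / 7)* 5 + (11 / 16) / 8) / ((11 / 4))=1997 / 2464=0.81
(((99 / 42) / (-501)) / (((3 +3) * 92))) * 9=-33 / 430192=-0.00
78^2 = 6084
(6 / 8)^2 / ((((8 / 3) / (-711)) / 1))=-149.98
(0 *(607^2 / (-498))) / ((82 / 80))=0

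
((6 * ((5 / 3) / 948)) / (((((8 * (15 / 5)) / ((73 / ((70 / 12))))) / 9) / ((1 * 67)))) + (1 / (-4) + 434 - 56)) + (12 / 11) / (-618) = 1910046739 / 5012392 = 381.06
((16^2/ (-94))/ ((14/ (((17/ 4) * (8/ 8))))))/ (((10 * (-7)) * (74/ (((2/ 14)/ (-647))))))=-68/ 1929603095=-0.00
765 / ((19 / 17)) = 13005 / 19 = 684.47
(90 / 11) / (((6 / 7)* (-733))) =-105 / 8063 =-0.01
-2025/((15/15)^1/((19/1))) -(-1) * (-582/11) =-423807/11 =-38527.91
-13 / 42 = -0.31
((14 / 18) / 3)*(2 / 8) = 7 / 108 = 0.06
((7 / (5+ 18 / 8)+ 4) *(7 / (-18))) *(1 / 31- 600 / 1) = 1041544 / 899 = 1158.56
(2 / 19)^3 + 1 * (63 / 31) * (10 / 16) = 2162569 / 1701032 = 1.27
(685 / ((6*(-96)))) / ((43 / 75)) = -17125 / 8256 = -2.07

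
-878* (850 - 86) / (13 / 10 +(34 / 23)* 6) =-154282160 / 2339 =-65960.74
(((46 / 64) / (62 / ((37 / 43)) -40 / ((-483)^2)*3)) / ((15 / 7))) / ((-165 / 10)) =-154411397 / 547310749920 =-0.00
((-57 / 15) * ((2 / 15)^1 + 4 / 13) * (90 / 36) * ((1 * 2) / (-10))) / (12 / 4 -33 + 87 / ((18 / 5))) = -1634 / 11375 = -0.14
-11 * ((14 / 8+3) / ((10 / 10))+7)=-517 / 4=-129.25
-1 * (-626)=626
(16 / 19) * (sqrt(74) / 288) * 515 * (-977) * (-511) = 257112205 * sqrt(74) / 342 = 6467142.74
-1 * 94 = -94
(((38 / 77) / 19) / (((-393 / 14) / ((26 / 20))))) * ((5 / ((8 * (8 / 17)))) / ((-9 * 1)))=221 / 1245024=0.00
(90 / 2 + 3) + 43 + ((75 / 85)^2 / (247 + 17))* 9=2314987 / 25432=91.03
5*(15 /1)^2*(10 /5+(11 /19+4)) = 140625 /19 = 7401.32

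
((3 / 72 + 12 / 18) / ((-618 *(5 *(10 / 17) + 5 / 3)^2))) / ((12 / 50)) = -4913 / 21842592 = -0.00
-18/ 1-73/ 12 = -289/ 12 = -24.08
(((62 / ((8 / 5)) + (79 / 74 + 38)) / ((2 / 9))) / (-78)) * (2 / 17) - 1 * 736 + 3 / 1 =-47984479 / 65416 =-733.53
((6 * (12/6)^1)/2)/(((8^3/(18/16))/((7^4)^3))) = 373714754427/2048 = 182477907.44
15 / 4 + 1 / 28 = 53 / 14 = 3.79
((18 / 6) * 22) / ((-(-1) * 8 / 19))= 627 / 4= 156.75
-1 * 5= -5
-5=-5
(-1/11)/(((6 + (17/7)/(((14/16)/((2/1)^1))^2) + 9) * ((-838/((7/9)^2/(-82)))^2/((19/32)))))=-0.00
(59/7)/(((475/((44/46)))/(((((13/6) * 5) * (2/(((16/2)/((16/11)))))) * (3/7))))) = 3068/107065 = 0.03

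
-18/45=-2/5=-0.40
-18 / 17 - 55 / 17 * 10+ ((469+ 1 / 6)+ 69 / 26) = 290665 / 663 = 438.41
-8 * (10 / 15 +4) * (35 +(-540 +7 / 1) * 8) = 473648 / 3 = 157882.67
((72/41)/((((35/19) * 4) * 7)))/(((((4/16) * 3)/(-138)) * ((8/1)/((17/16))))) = -0.83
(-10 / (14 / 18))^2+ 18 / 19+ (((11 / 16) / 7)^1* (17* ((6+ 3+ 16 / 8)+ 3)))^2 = 42462187 / 59584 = 712.64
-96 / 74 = -48 / 37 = -1.30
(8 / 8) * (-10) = -10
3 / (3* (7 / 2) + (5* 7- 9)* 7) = 6 / 385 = 0.02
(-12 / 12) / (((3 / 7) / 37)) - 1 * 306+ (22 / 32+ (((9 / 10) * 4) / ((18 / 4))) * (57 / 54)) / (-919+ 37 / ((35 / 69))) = -1672967273 / 4264128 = -392.34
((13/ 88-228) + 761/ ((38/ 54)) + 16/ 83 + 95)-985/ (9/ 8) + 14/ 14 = 92682101/ 1248984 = 74.21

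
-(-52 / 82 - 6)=272 / 41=6.63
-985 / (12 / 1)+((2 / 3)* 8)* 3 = -793 / 12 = -66.08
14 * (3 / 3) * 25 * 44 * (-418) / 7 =-919600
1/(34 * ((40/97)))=97/1360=0.07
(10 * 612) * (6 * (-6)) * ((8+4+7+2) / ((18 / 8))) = -2056320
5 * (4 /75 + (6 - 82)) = -5696 /15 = -379.73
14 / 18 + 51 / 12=181 / 36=5.03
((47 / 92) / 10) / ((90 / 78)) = 611 / 13800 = 0.04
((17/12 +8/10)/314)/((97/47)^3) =13808459/17194759320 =0.00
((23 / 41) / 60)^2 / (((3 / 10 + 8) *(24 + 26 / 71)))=37559 / 86894924400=0.00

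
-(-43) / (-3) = -43 / 3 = -14.33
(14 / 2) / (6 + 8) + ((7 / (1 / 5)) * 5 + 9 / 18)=176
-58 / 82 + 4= 135 / 41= 3.29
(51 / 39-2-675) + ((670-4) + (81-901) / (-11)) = 9274 / 143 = 64.85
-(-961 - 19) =980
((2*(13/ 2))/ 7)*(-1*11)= -143/ 7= -20.43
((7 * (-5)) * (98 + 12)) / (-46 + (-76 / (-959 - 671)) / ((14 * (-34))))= 67889500 / 811149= 83.70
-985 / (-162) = 985 / 162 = 6.08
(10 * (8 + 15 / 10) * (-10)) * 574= -545300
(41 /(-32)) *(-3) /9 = 0.43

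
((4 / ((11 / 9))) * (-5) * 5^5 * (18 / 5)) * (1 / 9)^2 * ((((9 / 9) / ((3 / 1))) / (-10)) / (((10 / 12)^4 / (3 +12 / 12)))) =6912 / 11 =628.36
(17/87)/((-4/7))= -119/348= -0.34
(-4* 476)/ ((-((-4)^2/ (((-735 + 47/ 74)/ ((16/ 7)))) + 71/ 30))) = 1278147360/ 1555303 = 821.80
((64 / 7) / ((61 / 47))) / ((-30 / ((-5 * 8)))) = 12032 / 1281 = 9.39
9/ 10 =0.90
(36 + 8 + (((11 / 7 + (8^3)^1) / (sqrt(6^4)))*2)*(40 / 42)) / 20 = 47081 / 13230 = 3.56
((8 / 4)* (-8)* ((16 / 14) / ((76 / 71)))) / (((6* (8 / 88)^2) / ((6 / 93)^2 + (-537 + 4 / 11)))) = 23628848848 / 127813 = 184870.47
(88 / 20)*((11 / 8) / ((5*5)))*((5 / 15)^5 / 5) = 121 / 607500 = 0.00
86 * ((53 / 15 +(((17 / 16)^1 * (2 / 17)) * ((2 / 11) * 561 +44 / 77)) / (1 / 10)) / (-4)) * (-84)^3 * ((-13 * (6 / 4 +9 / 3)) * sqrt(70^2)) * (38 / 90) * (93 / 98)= -13773393774504 / 5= -2754678754900.80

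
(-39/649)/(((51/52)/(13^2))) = -114244/11033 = -10.35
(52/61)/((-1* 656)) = -13/10004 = -0.00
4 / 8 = 1 / 2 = 0.50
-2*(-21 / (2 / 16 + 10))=4.15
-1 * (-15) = 15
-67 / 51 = -1.31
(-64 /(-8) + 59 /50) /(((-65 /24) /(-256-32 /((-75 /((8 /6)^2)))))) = 35146752 /40625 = 865.15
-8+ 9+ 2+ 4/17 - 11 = -132/17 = -7.76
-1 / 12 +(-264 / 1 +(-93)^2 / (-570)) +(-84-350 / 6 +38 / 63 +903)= 11539387 / 23940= 482.01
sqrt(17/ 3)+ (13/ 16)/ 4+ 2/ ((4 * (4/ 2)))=2.83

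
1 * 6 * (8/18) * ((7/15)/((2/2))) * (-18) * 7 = -784/5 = -156.80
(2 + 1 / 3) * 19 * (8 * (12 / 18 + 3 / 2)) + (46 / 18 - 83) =688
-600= -600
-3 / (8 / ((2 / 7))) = -3 / 28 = -0.11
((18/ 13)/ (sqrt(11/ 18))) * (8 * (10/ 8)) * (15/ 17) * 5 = 40500 * sqrt(22)/ 2431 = 78.14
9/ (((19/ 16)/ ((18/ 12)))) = 216/ 19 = 11.37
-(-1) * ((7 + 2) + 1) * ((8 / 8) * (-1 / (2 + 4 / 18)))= -4.50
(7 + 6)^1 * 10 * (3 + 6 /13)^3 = 911250 /169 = 5392.01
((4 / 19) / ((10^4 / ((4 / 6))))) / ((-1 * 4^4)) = -1 / 18240000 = -0.00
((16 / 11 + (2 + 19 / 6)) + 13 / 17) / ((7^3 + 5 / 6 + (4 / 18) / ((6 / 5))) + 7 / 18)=74583 / 3477826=0.02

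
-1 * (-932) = 932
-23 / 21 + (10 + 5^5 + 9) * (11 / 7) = 103729 / 21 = 4939.48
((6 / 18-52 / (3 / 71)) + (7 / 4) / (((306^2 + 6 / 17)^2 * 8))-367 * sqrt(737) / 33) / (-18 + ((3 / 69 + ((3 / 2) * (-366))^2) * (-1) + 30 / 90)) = 8441 * sqrt(737) / 228776801 + 2294496647351545279 / 562127515478117690496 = 0.01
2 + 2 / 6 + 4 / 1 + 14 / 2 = 40 / 3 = 13.33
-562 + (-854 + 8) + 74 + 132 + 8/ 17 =-20426/ 17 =-1201.53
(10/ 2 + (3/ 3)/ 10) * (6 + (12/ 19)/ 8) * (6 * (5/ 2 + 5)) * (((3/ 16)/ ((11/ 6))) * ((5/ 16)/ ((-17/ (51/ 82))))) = -1301265/ 797696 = -1.63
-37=-37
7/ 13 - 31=-396/ 13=-30.46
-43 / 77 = -0.56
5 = 5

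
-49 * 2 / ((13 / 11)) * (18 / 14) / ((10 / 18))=-12474 / 65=-191.91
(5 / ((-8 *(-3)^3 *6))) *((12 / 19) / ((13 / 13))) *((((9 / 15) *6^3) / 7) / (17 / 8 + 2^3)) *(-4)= -64 / 3591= -0.02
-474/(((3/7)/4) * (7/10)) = -6320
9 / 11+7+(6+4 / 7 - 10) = 338 / 77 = 4.39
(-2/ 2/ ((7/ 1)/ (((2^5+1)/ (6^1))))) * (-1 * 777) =1221/ 2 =610.50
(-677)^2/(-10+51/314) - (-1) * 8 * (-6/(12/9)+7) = -143853526/3089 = -46569.61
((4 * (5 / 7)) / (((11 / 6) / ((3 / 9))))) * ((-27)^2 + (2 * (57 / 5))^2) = 249768 / 385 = 648.75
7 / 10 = 0.70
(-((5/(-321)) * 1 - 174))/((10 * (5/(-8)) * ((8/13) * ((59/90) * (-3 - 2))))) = 2178501/157825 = 13.80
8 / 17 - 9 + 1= -128 / 17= -7.53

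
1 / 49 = 0.02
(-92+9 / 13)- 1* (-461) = 369.69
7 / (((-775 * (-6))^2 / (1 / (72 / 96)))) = 7 / 16216875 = 0.00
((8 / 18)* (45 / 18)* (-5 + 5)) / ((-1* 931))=0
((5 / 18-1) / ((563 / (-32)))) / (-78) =-8 / 15201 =-0.00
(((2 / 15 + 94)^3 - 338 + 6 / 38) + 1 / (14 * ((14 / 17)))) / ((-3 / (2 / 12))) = -10479435071897 / 226233000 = -46321.43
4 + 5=9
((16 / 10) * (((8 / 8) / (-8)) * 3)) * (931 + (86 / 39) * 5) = -36739 / 65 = -565.22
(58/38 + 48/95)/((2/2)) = 193/95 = 2.03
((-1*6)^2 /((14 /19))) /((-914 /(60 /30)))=-342 /3199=-0.11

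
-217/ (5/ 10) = -434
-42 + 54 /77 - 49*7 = -29591 /77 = -384.30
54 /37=1.46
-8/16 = -1/2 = -0.50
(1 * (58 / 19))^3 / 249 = 195112 / 1707891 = 0.11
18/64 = 9/32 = 0.28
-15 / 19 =-0.79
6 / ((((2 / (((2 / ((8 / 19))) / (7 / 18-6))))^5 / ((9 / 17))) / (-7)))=27633911101839 / 91479914760704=0.30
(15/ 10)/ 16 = 3/ 32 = 0.09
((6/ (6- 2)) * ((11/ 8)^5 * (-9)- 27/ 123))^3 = -5751521411628371189685057/ 19399536869875122176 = -296477.25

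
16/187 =0.09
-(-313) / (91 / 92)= 28796 / 91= 316.44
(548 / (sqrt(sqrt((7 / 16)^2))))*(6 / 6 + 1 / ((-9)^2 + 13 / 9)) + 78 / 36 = 13 / 6 + 823096*sqrt(7) / 2597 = 840.71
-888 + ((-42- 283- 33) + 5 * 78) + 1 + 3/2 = -1707/2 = -853.50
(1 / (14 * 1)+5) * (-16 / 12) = -142 / 21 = -6.76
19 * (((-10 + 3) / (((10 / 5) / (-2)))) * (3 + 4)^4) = 319333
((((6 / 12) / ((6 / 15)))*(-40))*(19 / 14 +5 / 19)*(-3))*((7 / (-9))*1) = -10775 / 57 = -189.04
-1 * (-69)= 69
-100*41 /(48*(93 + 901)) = -1025 /11928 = -0.09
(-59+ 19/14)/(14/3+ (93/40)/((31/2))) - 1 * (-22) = 20296/2023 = 10.03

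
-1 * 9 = -9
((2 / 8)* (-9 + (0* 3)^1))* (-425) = 3825 / 4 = 956.25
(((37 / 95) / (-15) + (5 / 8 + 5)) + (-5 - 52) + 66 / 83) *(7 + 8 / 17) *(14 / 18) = -42568158577 / 144768600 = -294.04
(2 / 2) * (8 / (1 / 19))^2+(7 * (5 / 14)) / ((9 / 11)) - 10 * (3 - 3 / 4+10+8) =22904.56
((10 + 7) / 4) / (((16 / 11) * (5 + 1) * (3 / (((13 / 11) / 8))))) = 221 / 9216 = 0.02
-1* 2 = -2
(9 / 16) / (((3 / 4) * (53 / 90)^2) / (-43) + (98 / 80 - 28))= -0.02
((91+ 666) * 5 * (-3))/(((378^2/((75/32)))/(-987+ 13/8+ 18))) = 732302875/4064256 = 180.18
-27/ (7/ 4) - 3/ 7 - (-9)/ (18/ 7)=-173/ 14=-12.36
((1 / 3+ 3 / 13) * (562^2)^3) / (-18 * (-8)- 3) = 693171302092094848 / 5499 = 126054064755791.03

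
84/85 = 0.99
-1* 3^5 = -243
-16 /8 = -2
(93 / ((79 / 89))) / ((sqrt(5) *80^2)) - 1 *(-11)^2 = -121 + 8277 *sqrt(5) / 2528000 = -120.99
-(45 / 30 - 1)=-1 / 2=-0.50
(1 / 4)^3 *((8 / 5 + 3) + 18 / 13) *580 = 11281 / 208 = 54.24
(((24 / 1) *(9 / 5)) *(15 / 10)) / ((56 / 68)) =2754 / 35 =78.69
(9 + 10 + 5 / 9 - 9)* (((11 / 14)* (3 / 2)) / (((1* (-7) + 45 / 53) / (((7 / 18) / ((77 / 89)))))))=-448115 / 492912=-0.91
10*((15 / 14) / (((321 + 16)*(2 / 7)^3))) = 3675 / 2696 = 1.36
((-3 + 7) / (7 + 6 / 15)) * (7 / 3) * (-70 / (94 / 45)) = -73500 / 1739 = -42.27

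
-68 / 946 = -34 / 473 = -0.07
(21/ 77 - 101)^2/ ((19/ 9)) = 11048976/ 2299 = 4805.99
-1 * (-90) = 90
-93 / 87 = -31 / 29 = -1.07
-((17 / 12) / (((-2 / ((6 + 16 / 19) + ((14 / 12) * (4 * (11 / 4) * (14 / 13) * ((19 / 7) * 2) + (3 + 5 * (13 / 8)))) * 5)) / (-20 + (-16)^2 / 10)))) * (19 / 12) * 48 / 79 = 42031157 / 24648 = 1705.26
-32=-32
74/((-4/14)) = -259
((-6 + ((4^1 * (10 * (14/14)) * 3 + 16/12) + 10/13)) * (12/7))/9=18112/819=22.11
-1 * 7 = -7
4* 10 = 40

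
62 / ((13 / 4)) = 248 / 13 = 19.08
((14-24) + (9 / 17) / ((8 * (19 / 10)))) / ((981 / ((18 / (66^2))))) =-12875 / 306723384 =-0.00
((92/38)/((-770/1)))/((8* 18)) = -23/1053360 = -0.00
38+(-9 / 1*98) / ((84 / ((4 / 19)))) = 680 / 19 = 35.79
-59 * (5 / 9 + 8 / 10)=-3599 / 45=-79.98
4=4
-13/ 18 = -0.72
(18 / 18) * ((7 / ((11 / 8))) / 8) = 7 / 11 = 0.64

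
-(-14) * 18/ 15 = 84/ 5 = 16.80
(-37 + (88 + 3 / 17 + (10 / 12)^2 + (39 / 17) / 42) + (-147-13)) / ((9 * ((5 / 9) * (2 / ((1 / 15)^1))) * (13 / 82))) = -18982631 / 4176900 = -4.54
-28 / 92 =-7 / 23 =-0.30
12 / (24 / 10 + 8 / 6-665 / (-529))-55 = -2082725 / 39599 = -52.60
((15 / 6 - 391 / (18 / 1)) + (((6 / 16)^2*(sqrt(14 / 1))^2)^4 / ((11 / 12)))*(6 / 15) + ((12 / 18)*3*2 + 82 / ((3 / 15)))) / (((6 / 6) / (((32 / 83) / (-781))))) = -0.20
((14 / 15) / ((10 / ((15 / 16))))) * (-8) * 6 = -21 / 5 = -4.20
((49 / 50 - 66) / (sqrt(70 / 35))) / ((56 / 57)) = -185307 * sqrt(2) / 5600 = -46.80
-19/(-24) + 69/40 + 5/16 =679/240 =2.83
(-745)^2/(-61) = -555025/61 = -9098.77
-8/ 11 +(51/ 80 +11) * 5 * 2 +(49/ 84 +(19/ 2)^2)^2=6626143/ 792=8366.34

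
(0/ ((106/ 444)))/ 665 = 0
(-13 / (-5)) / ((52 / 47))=47 / 20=2.35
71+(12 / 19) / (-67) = 90371 / 1273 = 70.99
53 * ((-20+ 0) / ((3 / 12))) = -4240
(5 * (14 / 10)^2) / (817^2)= 49 / 3337445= 0.00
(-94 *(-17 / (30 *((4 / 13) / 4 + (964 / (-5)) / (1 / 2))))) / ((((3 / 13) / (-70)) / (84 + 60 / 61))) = 1814816640 / 509533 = 3561.73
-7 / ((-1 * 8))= 7 / 8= 0.88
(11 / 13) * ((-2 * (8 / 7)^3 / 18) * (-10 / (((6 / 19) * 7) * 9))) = 535040 / 7584759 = 0.07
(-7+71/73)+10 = 290/73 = 3.97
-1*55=-55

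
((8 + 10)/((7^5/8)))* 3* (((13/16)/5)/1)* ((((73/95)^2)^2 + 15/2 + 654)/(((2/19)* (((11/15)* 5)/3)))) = 340590659834763/15850891787500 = 21.49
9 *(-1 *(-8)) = 72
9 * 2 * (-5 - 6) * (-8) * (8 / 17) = 12672 / 17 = 745.41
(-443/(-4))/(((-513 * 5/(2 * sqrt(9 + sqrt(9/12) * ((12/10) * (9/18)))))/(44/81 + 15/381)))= -2654899 * sqrt(30 * sqrt(3) + 900)/527723100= -0.16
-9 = -9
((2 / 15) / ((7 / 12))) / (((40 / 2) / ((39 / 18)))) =13 / 525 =0.02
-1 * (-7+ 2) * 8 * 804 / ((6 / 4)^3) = 85760 / 9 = 9528.89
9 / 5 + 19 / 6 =149 / 30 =4.97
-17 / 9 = -1.89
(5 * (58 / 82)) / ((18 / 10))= 725 / 369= 1.96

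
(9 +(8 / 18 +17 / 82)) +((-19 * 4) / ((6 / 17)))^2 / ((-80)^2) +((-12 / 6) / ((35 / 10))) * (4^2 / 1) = 32045623 / 4132800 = 7.75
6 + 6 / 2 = 9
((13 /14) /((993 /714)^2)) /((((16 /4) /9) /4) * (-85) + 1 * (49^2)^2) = 0.00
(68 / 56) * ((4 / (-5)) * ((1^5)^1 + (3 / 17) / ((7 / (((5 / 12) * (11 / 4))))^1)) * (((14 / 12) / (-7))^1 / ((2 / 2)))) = 653 / 3920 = 0.17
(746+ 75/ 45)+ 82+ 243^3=43049210/ 3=14349736.67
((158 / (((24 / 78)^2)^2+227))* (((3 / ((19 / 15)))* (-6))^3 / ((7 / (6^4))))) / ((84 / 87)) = -382993.58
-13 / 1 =-13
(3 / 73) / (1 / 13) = 39 / 73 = 0.53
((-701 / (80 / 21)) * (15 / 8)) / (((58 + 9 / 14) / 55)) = -17002755 / 52544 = -323.59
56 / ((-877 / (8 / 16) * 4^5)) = -7 / 224512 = -0.00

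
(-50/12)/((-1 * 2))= 25/12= 2.08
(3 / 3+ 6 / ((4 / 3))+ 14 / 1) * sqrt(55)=144.62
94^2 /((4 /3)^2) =19881 /4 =4970.25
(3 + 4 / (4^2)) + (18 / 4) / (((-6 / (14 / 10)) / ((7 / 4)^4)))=-33781 / 5120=-6.60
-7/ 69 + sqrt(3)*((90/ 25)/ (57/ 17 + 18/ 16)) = -7/ 69 + 816*sqrt(3)/ 1015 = 1.29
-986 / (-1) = 986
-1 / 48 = -0.02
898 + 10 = 908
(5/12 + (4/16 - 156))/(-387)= 466/1161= 0.40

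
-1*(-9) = 9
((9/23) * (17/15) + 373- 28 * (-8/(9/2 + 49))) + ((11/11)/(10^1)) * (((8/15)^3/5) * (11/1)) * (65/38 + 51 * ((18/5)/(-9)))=7437003741262/19726453125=377.01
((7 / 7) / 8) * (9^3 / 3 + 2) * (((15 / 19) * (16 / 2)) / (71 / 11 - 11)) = -1617 / 38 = -42.55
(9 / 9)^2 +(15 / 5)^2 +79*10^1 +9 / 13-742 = 763 / 13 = 58.69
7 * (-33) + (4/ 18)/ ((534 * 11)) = -6106022/ 26433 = -231.00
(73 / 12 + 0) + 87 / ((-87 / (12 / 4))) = 37 / 12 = 3.08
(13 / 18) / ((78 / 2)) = 1 / 54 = 0.02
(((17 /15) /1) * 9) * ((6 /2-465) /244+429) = 2657457 /610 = 4356.49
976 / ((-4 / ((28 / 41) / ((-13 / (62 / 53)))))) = 423584 / 28249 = 14.99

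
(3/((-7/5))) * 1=-2.14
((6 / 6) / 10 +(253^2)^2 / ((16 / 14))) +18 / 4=143400323019 / 40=3585008075.48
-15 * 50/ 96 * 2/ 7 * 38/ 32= -2375/ 896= -2.65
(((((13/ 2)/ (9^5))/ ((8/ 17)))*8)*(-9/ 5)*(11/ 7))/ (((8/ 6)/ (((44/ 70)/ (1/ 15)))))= -26741/ 714420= -0.04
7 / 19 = 0.37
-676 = -676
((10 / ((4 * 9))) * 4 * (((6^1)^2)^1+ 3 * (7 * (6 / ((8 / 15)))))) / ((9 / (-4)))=-1210 / 9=-134.44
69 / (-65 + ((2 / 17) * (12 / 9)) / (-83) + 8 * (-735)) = -292077 / 25165193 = -0.01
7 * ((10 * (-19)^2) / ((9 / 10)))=252700 / 9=28077.78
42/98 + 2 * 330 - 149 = 3580/7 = 511.43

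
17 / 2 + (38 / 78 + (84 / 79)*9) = 114347 / 6162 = 18.56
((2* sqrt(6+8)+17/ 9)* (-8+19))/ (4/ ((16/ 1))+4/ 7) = 5236/ 207+616* sqrt(14)/ 23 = 125.51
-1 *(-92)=92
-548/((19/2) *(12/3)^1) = -274/19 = -14.42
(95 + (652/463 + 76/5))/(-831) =-258373/1923765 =-0.13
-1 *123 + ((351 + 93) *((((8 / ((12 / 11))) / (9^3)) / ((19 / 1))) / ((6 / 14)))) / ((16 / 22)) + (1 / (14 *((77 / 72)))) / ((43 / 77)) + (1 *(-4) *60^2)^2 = 2593543926592228 / 12507453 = 207359877.87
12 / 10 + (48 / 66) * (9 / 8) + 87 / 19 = 6894 / 1045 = 6.60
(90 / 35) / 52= 9 / 182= 0.05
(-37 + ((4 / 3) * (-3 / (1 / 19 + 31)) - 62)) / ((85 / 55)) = -321673 / 5015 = -64.14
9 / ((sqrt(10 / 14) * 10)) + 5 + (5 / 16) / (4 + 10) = 6.09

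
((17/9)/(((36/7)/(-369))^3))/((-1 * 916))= 401878351/527616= 761.69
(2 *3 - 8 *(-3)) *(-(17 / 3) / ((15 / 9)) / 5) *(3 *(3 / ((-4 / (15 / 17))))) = 81 / 2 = 40.50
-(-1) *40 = 40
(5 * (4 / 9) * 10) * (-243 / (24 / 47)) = -10575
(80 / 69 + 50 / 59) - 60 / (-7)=301450 / 28497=10.58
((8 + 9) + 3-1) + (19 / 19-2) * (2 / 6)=56 / 3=18.67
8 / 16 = 1 / 2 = 0.50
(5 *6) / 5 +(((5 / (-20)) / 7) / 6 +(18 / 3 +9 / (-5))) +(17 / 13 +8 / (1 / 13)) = 1261279 / 10920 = 115.50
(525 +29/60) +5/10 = 525.98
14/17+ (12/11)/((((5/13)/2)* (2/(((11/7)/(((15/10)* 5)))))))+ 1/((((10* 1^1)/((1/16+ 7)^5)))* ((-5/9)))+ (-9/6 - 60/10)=-19770427687167/6239027200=-3168.83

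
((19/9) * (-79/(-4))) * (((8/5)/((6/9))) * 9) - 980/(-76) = 86782/95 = 913.49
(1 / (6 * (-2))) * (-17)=17 / 12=1.42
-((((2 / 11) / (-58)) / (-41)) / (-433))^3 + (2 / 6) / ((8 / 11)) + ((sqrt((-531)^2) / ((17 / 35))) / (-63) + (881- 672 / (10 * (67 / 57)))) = 20032306767657374548629795067 / 24825172706036033461953240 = 806.94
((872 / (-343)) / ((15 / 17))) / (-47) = 14824 / 241815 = 0.06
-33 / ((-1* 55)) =3 / 5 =0.60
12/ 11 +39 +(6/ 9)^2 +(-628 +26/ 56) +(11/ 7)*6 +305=-755569/ 2772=-272.57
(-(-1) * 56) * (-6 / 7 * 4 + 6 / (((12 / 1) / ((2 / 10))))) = -932 / 5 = -186.40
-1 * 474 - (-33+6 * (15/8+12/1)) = -2097/4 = -524.25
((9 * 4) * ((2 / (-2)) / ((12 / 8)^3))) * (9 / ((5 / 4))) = -384 / 5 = -76.80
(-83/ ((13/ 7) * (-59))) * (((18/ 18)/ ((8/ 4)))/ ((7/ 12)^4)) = 860544/ 263081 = 3.27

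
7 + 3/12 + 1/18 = 263/36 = 7.31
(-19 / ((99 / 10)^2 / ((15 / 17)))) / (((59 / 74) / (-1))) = 703000 / 3276801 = 0.21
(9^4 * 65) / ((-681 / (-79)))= 49472.44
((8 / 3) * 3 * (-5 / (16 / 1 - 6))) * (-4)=16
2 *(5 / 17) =0.59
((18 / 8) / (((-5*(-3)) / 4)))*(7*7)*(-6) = -882 / 5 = -176.40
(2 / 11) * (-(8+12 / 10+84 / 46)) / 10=-1268 / 6325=-0.20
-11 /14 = -0.79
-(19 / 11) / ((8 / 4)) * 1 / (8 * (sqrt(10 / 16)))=-19 * sqrt(10) / 440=-0.14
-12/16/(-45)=1/60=0.02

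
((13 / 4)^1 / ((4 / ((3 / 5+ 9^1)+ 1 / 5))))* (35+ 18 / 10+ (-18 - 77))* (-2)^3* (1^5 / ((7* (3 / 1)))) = 8827 / 50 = 176.54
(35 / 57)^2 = 1225 / 3249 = 0.38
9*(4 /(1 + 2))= 12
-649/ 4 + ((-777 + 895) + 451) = 1627/ 4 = 406.75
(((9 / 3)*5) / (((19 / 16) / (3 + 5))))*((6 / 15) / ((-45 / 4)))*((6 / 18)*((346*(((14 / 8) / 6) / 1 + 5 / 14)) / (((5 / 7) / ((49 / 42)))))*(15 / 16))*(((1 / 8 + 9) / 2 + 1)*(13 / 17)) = -152722843 / 87210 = -1751.21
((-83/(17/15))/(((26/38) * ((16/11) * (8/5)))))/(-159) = 433675/1499264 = 0.29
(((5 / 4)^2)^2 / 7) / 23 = 625 / 41216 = 0.02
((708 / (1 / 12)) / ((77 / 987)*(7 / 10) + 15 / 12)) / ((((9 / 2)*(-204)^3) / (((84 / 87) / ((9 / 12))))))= -3105760 / 14152667841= -0.00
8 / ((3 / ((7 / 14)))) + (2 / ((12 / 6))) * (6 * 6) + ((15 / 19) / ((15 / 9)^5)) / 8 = 10642187 / 285000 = 37.34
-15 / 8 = -1.88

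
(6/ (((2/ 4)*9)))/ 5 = 4/ 15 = 0.27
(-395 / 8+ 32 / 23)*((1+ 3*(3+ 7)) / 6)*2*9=-821097 / 184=-4462.48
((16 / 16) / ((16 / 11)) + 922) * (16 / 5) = 14763 / 5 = 2952.60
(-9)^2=81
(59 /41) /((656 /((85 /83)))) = 5015 /2232368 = 0.00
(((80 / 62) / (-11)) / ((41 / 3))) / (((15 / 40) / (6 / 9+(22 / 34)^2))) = -0.02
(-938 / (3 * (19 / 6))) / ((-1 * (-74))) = -938 / 703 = -1.33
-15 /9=-5 /3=-1.67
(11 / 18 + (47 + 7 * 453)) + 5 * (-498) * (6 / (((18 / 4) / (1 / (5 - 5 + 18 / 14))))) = 11455 / 18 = 636.39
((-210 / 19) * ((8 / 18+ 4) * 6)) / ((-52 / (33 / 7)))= 26.72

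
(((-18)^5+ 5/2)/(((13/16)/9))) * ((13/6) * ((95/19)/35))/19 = -45349572/133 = -340974.23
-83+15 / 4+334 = 1019 / 4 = 254.75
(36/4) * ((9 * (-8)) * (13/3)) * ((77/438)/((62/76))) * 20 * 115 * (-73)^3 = 541417185987.10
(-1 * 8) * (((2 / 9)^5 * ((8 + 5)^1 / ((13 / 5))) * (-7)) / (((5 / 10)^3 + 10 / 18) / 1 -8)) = -71680 / 3457647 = -0.02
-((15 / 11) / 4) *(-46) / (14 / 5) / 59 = 1725 / 18172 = 0.09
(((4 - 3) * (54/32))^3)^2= 387420489/16777216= 23.09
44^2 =1936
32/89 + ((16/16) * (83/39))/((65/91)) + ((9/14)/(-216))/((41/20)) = 3.34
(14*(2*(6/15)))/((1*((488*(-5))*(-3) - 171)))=56/35745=0.00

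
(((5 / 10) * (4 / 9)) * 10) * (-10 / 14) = -100 / 63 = -1.59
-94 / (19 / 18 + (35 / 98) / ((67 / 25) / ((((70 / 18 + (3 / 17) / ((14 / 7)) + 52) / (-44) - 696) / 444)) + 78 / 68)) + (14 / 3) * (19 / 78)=-2051842096080119 / 9152959181301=-224.17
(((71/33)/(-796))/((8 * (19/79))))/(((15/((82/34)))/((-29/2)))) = 0.00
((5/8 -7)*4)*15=-765/2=-382.50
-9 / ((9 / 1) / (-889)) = 889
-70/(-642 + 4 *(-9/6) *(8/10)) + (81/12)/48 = 0.25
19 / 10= 1.90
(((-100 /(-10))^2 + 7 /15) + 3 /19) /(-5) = -28678 /1425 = -20.12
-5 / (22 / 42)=-105 / 11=-9.55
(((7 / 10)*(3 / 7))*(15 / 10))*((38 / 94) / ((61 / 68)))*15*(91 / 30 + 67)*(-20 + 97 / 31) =-3194278461 / 888770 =-3594.04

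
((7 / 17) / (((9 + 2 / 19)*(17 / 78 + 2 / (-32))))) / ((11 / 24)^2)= 47803392 / 34518517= 1.38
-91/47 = -1.94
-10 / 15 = -2 / 3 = -0.67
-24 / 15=-8 / 5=-1.60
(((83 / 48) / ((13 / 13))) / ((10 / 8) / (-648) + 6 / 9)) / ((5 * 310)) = 2241 / 1335325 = 0.00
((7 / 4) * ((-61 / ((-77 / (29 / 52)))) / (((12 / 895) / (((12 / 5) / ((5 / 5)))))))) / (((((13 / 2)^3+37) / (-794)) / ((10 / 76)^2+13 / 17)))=-268140383451 / 972370828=-275.76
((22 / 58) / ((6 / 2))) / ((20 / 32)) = 88 / 435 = 0.20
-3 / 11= -0.27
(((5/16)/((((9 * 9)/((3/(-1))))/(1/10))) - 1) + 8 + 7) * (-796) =-2406905/216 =-11143.08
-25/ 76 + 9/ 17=259/ 1292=0.20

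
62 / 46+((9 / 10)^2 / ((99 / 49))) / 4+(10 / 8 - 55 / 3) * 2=-9933371 / 303600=-32.72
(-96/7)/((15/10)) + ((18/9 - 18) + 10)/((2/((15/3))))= -169/7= -24.14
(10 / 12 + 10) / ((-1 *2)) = -65 / 12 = -5.42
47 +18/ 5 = 253/ 5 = 50.60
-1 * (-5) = 5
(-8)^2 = 64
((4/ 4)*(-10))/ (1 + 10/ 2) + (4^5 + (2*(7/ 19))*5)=58483/ 57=1026.02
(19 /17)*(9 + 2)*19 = 3971 /17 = 233.59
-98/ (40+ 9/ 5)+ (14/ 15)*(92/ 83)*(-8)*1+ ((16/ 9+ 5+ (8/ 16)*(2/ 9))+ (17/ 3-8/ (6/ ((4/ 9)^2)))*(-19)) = -2242434121/ 21076605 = -106.39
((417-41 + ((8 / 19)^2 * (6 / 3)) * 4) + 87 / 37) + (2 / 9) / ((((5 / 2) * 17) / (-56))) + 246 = 625.48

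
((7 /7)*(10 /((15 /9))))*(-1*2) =-12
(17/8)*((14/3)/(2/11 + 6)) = 77/48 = 1.60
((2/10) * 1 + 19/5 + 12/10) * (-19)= -494/5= -98.80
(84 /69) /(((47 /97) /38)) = 103208 /1081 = 95.47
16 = 16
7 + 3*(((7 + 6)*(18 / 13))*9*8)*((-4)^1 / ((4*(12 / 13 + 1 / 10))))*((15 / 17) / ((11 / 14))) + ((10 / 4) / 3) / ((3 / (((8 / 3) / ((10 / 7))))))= -408685141 / 95931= -4260.20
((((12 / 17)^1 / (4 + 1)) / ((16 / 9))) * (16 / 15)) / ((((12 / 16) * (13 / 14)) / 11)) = 7392 / 5525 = 1.34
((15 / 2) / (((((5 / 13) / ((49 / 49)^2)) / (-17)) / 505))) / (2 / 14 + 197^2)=-2343705 / 543328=-4.31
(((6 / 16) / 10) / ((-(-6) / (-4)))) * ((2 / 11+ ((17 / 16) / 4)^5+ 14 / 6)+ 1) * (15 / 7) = -124600906865 / 661424963584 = -0.19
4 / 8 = 1 / 2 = 0.50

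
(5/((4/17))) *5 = 425/4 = 106.25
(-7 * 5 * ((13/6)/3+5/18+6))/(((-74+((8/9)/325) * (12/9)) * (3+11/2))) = 2149875/5519203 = 0.39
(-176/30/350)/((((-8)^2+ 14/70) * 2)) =-0.00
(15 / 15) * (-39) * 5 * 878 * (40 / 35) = -195668.57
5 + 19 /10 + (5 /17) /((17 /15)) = 20691 /2890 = 7.16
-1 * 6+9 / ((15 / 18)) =24 / 5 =4.80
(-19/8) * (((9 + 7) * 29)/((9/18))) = -2204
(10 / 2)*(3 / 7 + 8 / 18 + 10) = 3425 / 63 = 54.37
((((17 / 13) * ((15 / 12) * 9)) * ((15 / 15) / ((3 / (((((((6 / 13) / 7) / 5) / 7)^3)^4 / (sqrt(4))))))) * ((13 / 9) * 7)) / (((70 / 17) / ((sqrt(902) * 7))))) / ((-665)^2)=13106043648 * sqrt(902) / 68842794427630088010802797848375990521240234375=0.00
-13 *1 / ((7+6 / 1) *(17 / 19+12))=-19 / 245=-0.08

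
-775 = -775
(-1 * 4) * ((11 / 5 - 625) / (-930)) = -2076 / 775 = -2.68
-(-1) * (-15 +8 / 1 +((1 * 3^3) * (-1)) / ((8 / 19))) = -569 / 8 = -71.12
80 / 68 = 1.18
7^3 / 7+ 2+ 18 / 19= 987 / 19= 51.95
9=9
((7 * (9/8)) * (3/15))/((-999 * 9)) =-7/39960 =-0.00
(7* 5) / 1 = 35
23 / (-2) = -23 / 2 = -11.50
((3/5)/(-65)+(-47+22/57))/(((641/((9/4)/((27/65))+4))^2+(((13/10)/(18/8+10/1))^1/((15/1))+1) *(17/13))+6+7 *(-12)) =-540398176976/52818428219737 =-0.01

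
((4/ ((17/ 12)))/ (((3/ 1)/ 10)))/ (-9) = -160/ 153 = -1.05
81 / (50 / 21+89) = 1701 / 1919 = 0.89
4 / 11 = 0.36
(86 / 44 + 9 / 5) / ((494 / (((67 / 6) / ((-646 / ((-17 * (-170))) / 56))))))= -3292849 / 154869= -21.26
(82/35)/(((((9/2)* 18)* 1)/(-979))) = -80278/2835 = -28.32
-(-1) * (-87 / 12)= -29 / 4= -7.25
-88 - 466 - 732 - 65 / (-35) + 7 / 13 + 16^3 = 255928 / 91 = 2812.40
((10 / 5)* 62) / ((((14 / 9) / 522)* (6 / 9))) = 62416.29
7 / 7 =1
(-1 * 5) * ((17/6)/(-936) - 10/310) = 30715/174096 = 0.18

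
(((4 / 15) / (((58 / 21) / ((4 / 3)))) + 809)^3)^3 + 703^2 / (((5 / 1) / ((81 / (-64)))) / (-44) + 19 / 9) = 4393774946389832942070355261941793811421216121601068 / 29558281591563603380859375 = 148647847906147735719126200.00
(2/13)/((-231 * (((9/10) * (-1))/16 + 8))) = -320/3816813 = -0.00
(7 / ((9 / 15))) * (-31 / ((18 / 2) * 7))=-155 / 27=-5.74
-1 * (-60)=60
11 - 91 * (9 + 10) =-1718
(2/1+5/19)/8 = 43/152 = 0.28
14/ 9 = 1.56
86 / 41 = 2.10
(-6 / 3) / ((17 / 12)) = -24 / 17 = -1.41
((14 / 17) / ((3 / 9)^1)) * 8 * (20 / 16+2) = 1092 / 17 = 64.24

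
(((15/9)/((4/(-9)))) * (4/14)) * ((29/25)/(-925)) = 87/64750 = 0.00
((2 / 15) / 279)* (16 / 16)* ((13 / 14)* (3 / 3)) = 13 / 29295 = 0.00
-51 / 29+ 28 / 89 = -3727 / 2581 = -1.44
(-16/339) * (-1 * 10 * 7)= 1120/339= 3.30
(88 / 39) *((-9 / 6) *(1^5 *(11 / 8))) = -121 / 26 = -4.65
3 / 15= 1 / 5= 0.20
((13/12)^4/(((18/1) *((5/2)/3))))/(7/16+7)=28561/2313360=0.01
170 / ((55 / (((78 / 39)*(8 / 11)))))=544 / 121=4.50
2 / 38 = 1 / 19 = 0.05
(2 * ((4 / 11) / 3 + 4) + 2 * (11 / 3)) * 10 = 5140 / 33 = 155.76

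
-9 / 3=-3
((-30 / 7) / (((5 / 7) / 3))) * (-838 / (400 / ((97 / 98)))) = 37.33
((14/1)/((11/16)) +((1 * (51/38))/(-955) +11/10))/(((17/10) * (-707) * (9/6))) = -5711672/479786461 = -0.01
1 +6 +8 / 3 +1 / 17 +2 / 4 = 1043 / 102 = 10.23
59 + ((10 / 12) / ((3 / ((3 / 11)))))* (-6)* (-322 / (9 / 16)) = 31601 / 99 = 319.20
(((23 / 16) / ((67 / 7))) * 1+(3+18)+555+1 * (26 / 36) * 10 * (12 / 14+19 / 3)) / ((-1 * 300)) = -127254317 / 60782400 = -2.09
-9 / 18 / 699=-1 / 1398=-0.00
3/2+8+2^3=17.50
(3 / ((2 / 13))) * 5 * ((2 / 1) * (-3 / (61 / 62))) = -594.59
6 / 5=1.20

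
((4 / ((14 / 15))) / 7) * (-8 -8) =-480 / 49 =-9.80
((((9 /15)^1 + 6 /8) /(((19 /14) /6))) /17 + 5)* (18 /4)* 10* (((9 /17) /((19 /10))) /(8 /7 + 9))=49000140 /7407359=6.62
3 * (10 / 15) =2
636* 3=1908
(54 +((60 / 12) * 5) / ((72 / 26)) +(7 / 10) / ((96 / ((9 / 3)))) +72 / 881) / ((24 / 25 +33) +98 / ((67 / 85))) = 53660964305 / 134543331648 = 0.40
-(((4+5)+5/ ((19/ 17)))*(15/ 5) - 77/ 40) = -29257/ 760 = -38.50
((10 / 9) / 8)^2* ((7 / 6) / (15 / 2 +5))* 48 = 7 / 81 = 0.09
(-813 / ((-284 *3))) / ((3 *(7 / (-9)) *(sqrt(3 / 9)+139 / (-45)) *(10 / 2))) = 109755 *sqrt(3) / 37068248+1017063 / 37068248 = 0.03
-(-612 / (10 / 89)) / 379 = 14.37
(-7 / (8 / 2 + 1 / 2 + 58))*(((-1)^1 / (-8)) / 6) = -7 / 3000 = -0.00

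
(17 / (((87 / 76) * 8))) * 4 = 646 / 87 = 7.43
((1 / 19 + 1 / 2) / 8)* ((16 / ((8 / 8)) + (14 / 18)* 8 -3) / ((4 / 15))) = 4.98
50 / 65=10 / 13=0.77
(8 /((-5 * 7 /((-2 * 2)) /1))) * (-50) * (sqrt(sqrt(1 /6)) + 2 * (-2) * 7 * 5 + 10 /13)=579200 /91 - 160 * 6^(3 /4) /21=6335.63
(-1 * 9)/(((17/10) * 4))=-45/34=-1.32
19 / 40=0.48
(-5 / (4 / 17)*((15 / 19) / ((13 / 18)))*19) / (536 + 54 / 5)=-57375 / 71084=-0.81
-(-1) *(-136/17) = -8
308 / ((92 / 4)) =308 / 23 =13.39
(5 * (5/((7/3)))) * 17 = 1275/7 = 182.14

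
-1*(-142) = 142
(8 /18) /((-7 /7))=-4 /9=-0.44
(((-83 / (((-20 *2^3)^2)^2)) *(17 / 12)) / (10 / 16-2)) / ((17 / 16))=83 / 675840000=0.00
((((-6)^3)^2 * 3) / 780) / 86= 5832 / 2795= 2.09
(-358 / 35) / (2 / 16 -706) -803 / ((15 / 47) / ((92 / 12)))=-34312845971 / 1778805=-19289.83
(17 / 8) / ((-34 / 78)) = -39 / 8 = -4.88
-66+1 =-65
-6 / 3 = -2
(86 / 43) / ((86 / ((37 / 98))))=37 / 4214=0.01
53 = 53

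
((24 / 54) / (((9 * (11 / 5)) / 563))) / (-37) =-11260 / 32967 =-0.34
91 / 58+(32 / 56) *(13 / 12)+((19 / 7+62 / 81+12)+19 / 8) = 376643 / 18792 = 20.04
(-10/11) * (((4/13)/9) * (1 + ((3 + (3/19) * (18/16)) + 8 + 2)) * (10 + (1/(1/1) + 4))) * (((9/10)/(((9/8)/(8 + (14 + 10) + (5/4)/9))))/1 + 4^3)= -3954425/6669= -592.96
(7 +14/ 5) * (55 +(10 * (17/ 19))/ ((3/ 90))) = 60221/ 19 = 3169.53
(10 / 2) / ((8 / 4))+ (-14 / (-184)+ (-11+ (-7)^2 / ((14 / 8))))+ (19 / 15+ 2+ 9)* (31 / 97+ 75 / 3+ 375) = 659951623 / 133860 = 4930.16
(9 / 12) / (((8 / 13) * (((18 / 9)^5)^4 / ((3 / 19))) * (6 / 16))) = 39 / 79691776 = 0.00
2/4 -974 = -1947/2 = -973.50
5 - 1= 4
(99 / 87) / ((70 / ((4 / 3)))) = 22 / 1015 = 0.02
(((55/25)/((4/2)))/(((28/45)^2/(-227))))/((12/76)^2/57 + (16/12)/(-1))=20809211445/43005536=483.87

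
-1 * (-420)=420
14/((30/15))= 7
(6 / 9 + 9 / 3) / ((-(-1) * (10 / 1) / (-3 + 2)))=-0.37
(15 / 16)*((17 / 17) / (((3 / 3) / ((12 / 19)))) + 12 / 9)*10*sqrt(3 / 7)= 50*sqrt(21) / 19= 12.06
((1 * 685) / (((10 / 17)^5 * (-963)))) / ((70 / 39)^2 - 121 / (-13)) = -1933761713 / 2398940000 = -0.81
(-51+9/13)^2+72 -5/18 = 7917067/3042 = 2602.59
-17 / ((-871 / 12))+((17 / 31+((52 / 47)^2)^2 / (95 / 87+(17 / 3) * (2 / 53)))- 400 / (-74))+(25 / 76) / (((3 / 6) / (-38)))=-172831084049088122 / 9784088607464379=-17.66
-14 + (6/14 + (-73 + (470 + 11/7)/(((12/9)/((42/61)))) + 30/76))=1276497/8113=157.34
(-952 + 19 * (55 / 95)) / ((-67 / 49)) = 46109 / 67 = 688.19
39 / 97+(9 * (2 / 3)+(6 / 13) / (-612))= 6.40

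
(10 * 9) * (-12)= -1080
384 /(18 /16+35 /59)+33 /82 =14889099 /66502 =223.89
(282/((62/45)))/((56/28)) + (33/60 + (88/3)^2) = 5375399/5580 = 963.33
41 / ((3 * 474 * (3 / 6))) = 41 / 711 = 0.06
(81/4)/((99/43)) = 387/44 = 8.80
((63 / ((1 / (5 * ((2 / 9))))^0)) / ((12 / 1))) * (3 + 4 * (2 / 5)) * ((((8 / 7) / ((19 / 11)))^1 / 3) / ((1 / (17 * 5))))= 8602 / 19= 452.74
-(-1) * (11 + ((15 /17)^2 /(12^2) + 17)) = 129497 /4624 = 28.01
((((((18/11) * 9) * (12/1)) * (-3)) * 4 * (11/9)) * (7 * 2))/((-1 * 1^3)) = 36288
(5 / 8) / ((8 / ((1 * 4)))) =5 / 16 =0.31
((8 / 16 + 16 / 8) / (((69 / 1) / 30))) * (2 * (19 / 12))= 475 / 138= 3.44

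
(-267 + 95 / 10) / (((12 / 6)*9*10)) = -103 / 72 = -1.43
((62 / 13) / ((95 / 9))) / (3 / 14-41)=-0.01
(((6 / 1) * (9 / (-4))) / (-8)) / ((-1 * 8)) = -27 / 128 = -0.21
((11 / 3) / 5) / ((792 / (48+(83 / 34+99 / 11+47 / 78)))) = 39809 / 716040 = 0.06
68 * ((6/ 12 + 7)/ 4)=255/ 2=127.50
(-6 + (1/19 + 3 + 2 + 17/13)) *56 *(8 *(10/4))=403.56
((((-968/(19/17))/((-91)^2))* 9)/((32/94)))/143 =-79101/4090814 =-0.02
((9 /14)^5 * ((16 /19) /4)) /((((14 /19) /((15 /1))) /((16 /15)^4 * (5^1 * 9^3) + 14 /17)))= 888282196713 /400006600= 2220.67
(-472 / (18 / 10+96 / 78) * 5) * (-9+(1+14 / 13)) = 1062000 / 197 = 5390.86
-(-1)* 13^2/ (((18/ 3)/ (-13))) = -2197/ 6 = -366.17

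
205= 205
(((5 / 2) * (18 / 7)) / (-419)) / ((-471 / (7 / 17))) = 15 / 1118311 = 0.00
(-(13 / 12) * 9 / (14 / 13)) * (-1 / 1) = 9.05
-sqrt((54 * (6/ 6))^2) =-54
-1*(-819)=819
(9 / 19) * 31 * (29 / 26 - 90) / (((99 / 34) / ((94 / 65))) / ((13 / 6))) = -57241159 / 40755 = -1404.52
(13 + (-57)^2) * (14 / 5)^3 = 8950928 / 125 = 71607.42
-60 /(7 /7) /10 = -6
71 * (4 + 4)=568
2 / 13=0.15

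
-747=-747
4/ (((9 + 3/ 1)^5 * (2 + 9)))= 1/ 684288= 0.00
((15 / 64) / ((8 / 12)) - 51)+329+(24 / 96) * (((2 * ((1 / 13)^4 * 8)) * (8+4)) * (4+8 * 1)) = 1017673597 / 3655808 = 278.37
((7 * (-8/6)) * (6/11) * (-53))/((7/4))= 1696/11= 154.18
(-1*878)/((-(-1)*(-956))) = 0.92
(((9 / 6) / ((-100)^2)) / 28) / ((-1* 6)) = -1 / 1120000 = -0.00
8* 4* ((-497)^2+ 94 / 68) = 7904332.24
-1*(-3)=3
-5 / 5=-1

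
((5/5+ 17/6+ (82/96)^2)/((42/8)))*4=10513/3024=3.48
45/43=1.05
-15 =-15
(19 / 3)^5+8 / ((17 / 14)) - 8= 42087851 / 4131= 10188.30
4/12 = 1/3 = 0.33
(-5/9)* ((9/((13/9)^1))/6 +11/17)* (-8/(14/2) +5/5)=3725/27846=0.13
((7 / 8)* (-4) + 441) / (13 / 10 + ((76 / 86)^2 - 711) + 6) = -8089375 / 12996973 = -0.62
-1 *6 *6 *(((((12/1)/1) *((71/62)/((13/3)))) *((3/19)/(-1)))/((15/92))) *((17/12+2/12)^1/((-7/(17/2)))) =-212.56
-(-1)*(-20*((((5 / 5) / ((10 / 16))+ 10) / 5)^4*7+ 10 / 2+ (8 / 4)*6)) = -343424388 / 78125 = -4395.83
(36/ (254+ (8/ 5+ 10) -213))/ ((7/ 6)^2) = 6480/ 12887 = 0.50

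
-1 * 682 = -682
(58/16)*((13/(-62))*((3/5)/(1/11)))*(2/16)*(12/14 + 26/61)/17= -1704417/36004640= -0.05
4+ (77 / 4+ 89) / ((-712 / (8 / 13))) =18079 / 4628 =3.91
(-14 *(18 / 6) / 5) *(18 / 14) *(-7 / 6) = 63 / 5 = 12.60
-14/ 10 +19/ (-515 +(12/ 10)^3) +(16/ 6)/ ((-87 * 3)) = -363519964/ 251182485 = -1.45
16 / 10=8 / 5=1.60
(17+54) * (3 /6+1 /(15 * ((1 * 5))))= 5467 /150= 36.45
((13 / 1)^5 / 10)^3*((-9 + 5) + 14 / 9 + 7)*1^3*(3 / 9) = 2098621613577721037 / 27000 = 77726726428804.48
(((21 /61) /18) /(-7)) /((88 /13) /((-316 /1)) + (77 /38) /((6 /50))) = -19513 /120442487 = -0.00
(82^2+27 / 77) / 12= 517775 / 924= 560.36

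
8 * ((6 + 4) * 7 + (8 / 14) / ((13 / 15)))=51440 / 91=565.27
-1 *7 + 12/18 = -19/3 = -6.33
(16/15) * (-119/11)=-11.54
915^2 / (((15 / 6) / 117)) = 39182130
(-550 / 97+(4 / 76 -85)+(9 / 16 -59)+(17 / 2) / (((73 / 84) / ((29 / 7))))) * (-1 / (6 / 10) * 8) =389389675 / 269078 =1447.13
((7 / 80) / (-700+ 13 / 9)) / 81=-0.00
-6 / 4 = -3 / 2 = -1.50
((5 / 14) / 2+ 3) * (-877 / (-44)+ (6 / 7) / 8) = 137327 / 2156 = 63.70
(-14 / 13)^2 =196 / 169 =1.16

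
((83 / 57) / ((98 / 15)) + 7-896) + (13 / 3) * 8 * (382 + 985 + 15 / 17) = 46531.14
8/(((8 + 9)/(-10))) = -80/17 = -4.71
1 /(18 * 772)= 1 /13896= 0.00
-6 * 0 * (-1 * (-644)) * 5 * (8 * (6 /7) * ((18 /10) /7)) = 0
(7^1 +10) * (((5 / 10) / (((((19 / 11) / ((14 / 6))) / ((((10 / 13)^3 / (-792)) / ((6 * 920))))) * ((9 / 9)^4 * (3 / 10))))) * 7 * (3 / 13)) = -104125 / 16175579472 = -0.00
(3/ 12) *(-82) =-41/ 2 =-20.50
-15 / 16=-0.94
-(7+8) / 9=-5 / 3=-1.67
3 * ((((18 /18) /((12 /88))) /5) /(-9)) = -22 /45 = -0.49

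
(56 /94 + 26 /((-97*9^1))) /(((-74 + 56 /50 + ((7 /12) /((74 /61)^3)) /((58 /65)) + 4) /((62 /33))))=-3383876177388800 /218035578549637233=-0.02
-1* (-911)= 911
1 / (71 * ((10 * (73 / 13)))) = 13 / 51830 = 0.00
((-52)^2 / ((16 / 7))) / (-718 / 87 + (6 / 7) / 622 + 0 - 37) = -26.14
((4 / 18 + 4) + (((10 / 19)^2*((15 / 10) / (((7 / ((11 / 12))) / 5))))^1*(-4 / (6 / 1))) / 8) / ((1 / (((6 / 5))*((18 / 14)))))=2292249 / 353780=6.48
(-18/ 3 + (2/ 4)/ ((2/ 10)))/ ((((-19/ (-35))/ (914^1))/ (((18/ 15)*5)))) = -671790/ 19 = -35357.37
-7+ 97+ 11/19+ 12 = 1949/19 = 102.58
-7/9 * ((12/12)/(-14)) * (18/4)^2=9/8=1.12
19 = 19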